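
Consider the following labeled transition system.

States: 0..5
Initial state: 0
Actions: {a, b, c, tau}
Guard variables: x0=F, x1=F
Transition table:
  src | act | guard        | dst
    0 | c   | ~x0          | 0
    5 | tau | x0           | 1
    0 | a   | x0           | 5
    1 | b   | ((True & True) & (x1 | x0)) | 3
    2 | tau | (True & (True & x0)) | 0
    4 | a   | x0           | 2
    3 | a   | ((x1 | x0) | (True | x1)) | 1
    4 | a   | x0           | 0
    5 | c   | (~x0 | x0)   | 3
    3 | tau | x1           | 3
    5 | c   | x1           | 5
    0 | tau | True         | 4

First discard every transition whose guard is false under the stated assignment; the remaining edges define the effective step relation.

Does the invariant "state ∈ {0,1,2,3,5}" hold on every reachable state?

Inv-set: {0,1,2,3,5}
Reachable = {0,4}
  0: safe
  4: outside
reach 4 via tau — violates

Answer: INVARIANT VIOLATED at state 4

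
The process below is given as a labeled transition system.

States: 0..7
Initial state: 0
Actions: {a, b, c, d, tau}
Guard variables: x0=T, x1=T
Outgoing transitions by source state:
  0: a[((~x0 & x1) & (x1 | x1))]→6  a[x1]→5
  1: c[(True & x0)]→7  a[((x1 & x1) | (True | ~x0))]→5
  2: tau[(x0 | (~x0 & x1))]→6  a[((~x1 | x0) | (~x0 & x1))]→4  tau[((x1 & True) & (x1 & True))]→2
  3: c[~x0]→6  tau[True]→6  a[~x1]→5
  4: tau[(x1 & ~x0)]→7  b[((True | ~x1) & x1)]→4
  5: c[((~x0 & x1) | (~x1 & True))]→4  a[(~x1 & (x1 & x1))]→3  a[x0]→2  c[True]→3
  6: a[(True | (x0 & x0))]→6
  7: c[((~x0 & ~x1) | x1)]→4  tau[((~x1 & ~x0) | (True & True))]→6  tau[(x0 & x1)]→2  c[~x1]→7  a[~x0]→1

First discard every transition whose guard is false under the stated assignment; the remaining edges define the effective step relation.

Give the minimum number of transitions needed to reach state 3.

Layered search for 3:
  depth 0: {0}
  depth 1: {5}
  depth 2: {2,3}
first hit 3 at d=2 via a·c

Answer: 2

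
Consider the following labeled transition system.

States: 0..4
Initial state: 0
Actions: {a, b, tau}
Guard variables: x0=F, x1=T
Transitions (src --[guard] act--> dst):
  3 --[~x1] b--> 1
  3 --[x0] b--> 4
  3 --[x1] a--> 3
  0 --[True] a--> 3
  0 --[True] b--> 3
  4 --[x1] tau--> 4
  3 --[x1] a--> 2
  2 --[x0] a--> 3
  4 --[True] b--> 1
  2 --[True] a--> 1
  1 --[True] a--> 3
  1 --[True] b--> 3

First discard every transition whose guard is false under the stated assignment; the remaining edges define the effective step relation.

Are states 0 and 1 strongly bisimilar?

Refine partition for ~:
  round 0: {{0,1,2,3,4}}
  round 1: {{0,1},{2,3},{4}}
  round 2: {{0,1},{2},{3},{4}}
4 equivalence class(es) (converged in 3)
0∈{0,1}, 1∈{0,1}

Answer: BISIMILAR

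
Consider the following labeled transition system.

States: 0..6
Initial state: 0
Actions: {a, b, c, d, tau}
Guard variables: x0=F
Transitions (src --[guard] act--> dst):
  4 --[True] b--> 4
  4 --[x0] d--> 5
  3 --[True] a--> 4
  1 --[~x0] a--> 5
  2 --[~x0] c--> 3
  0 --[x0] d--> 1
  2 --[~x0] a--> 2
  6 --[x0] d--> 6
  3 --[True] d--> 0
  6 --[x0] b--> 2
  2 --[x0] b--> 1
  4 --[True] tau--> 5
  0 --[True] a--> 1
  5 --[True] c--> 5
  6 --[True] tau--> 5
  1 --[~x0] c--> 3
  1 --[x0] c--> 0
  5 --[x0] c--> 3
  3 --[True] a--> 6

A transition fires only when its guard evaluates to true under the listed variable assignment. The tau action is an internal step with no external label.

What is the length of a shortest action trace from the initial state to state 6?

Layered search for 6:
  Layer 0: {0}
  Layer 1: {1}
  Layer 2: {3,5}
  Layer 3: {4,6}
depth(6)=3, e.g. a·c·a

Answer: 3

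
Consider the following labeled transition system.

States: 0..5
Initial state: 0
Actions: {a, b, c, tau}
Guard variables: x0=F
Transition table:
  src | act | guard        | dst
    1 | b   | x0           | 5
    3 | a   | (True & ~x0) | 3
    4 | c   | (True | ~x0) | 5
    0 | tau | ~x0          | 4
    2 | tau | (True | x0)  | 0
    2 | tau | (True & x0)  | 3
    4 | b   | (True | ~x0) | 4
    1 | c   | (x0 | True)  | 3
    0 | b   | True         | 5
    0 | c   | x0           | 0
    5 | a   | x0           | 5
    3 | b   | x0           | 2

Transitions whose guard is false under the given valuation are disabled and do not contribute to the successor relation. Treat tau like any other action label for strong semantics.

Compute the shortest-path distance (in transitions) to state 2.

Answer: UNREACHABLE

Trace:
BFS to 2:
  L0 = {0}
  L1 = {4,5}
2 never appears.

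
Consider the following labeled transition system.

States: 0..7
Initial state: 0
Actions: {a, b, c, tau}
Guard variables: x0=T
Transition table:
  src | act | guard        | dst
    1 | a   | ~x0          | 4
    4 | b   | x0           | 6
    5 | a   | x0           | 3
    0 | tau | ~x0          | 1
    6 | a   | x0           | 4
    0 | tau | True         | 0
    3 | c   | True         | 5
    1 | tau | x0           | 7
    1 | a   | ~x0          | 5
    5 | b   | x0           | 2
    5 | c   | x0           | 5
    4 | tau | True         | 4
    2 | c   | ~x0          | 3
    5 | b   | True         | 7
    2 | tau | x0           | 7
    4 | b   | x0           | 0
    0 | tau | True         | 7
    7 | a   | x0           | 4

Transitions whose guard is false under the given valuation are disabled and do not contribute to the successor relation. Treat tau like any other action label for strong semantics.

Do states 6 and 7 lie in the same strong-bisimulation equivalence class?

Answer: BISIMILAR

Working:
Refine partition for ~:
  π0 = {{0,1,2,3,4,5,6,7}}
  π1 = {{0,1,2},{3},{4},{5},{6,7}}
  π2 = {{0},{1,2},{3},{4},{5},{6,7}}
Fixed point at round 3; 6 class(es).
[6]={6,7}  [7]={6,7}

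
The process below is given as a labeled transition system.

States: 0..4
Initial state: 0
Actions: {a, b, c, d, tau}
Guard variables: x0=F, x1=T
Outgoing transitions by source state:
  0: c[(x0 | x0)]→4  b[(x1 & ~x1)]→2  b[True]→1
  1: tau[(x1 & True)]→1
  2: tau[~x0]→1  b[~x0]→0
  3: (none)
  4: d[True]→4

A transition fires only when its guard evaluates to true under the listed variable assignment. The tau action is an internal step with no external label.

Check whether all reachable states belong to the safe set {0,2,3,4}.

Answer: INVARIANT VIOLATED at state 1

Analysis:
Inv-set: {0,2,3,4}
R = {0,1}
  0: ✓
  1: ✗ unsafe
counterexample path to 1: b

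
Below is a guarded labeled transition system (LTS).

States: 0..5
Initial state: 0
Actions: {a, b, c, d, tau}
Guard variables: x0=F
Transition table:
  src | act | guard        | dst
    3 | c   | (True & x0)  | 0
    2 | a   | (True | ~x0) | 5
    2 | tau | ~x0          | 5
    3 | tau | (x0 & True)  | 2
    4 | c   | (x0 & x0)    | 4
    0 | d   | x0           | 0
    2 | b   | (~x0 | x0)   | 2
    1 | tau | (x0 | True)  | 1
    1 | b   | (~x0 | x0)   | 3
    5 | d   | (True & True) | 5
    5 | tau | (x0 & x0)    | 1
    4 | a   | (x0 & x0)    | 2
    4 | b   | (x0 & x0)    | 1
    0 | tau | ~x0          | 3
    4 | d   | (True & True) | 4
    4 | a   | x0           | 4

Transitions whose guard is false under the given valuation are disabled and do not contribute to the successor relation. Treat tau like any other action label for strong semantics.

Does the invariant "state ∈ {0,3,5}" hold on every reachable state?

Safe = {0,3,5}
R = {0,3}
  0: ok
  3: ok

Answer: INVARIANT HOLDS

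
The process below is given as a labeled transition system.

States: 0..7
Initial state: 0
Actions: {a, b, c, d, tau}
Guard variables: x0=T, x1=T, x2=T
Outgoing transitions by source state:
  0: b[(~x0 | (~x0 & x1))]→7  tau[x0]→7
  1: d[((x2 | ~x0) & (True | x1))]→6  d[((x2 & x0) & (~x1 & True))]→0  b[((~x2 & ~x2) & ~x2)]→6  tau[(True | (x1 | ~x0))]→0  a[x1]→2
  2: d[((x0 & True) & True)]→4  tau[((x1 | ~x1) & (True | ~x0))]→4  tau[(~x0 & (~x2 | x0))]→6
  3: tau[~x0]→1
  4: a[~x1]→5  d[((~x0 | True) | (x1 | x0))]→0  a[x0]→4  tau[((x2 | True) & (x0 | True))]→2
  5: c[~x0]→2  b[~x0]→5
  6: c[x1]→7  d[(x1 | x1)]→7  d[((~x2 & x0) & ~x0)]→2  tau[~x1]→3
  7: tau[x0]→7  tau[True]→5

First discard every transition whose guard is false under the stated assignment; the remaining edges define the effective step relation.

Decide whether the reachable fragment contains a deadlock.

Answer: DEADLOCK at state 5

Trace:
Reach set: {0,5,7}
  0: tau→7  [1 exit(s)]
  5: ∅  [deadlock]
  7: tau→5  tau→7  [2 exit(s)]
witness 5: tau·tau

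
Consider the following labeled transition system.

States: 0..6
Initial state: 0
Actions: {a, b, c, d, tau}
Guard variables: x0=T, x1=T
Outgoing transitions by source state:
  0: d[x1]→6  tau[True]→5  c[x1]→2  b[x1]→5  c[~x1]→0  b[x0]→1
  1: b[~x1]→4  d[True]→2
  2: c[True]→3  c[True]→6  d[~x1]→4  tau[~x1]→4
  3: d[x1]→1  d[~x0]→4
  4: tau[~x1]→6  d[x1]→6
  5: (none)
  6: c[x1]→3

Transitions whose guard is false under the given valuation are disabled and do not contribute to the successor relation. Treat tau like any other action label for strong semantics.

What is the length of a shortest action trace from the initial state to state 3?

Answer: 2

Working:
Layered search for 3:
  Layer 0: {0}
  Layer 1: {1,2,5,6}
  Layer 2: {3}
first hit 3 at d=2 via c·c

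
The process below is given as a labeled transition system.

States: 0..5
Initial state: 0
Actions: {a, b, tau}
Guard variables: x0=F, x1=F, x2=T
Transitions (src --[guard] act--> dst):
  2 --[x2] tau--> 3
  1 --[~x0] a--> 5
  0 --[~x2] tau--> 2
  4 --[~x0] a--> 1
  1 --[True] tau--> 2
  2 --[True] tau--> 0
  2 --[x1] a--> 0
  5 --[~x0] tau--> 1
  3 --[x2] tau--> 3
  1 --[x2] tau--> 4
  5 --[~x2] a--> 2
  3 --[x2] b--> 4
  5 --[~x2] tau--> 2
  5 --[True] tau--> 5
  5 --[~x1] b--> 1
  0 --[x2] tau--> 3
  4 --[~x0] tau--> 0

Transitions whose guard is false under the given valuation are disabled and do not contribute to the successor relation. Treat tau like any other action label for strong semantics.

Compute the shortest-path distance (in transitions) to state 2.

BFS to 2:
  Layer 0: {0}
  Layer 1: {3}
  Layer 2: {4}
  Layer 3: {1}
  Layer 4: {2,5}
depth(2)=4, e.g. tau·b·a·tau

Answer: 4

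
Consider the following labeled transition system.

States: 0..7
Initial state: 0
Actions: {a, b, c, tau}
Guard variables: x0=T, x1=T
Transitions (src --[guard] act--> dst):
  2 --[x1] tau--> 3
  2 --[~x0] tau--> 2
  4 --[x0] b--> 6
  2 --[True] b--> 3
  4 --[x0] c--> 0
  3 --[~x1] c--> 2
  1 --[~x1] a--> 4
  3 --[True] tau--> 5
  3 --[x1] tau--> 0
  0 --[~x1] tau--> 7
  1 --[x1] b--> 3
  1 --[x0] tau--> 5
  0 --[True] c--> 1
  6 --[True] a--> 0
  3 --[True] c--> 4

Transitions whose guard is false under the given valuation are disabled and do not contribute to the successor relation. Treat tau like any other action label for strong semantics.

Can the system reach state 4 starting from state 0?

Guard filter leaves 11 enabled edge(s).
L0 = {0}
L1 = {1}  cumulative {0,1}
L2 = {3,5}  cumulative {0,1,3,5}
L3 = {4}  cumulative {0,1,3,4,5}
L4 = {6}  cumulative {0,1,3,4,5,6}
Reachable = {0,1,3,4,5,6}
trace reaching 4: c·b·c

Answer: REACHABLE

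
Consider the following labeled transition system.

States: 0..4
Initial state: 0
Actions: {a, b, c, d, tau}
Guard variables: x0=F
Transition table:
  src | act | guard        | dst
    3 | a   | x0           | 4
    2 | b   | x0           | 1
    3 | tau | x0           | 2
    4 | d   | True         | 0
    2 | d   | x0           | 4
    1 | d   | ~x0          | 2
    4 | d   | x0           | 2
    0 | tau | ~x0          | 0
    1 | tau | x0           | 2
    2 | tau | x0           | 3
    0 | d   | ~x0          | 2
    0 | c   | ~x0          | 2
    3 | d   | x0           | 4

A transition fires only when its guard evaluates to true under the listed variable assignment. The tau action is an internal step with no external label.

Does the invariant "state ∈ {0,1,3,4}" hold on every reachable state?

Allowed set {0,1,3,4}
Reachable = {0,2}
  0: ✓
  2: outside
reach 2 via d — violates

Answer: INVARIANT VIOLATED at state 2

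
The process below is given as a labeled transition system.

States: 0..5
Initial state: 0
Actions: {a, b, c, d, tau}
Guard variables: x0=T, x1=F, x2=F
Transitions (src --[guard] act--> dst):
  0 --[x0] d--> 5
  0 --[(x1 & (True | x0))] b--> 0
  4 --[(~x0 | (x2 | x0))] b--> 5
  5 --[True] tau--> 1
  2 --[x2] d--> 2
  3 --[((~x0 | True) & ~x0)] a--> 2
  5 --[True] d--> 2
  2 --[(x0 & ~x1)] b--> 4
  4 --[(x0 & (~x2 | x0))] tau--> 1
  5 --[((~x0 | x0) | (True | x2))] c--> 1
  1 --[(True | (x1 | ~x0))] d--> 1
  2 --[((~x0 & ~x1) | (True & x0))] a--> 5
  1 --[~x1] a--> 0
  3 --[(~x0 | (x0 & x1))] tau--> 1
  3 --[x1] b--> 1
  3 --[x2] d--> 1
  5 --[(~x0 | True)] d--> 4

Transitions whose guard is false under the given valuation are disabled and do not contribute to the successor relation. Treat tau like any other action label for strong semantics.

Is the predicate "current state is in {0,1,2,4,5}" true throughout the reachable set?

Answer: INVARIANT HOLDS

Analysis:
Allowed set {0,1,2,4,5}
R = {0,1,2,4,5}
  0: safe
  1: safe
  2: safe
  4: safe
  5: safe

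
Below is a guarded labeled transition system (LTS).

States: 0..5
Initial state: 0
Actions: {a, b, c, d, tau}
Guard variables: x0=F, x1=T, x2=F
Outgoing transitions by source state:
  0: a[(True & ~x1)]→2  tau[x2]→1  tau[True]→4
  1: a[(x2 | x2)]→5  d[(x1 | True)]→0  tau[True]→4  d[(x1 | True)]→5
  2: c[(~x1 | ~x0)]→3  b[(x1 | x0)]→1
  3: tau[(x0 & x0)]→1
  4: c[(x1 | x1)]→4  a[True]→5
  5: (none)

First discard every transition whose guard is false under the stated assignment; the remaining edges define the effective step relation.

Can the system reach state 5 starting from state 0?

Guard filter leaves 8 enabled edge(s).
Layer 0: {0}
Layer 1: {4}  total {0,4}
Layer 2: {5}  total {0,4,5}
Reachable = {0,4,5}
witness 5: tau·a

Answer: REACHABLE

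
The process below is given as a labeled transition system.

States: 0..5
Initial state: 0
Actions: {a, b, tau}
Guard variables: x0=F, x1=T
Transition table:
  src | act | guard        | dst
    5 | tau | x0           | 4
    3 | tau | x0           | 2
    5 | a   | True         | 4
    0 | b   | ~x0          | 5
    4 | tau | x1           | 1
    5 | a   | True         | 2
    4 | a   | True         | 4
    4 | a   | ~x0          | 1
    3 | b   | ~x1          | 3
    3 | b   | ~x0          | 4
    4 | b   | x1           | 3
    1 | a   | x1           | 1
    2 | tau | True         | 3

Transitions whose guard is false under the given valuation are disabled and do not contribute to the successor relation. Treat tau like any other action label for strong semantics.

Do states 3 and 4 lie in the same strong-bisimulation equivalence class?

Answer: NOT BISIMILAR

Working:
Bisimulation quotient by refinement:
  round 0: {{0,1,2,3,4,5}}
  round 1: {{0,3},{1,5},{2},{4}}
  round 2: {{0},{1},{2},{3},{4},{5}}
stable after 3 split(s): 6 block(s)
3∈{3}, 4∈{4}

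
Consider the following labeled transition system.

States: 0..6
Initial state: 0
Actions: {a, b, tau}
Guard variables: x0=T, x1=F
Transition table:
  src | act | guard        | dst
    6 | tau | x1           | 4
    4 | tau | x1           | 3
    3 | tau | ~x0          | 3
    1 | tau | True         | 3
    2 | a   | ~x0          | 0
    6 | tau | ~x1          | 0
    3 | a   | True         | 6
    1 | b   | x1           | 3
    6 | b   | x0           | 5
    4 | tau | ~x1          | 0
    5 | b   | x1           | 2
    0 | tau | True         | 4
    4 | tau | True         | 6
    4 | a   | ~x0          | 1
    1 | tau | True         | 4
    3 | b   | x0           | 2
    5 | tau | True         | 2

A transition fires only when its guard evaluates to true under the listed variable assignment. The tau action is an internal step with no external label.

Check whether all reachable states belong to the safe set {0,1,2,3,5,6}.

Answer: INVARIANT VIOLATED at state 4

Working:
Safe = {0,1,2,3,5,6}
Reachable = {0,2,4,5,6}
  0: ✓
  2: ✓
  4: ✗ unsafe
  5: ✓
  6: ✓
counterexample path to 4: tau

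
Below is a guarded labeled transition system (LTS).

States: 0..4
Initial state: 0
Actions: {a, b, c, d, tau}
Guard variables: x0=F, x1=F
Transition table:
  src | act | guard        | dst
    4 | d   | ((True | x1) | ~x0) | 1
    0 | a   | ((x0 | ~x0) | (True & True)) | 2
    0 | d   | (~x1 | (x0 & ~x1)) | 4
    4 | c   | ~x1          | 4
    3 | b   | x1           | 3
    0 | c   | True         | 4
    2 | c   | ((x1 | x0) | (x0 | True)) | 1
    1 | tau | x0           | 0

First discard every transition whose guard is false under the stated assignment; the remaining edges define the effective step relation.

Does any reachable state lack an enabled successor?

Answer: DEADLOCK at state 1

Analysis:
Reach set: {0,1,2,4}
  0: a→2  c→4  d→4  [deg 3]
  1: ∅  [no exit]
  2: c→1  [deg 1]
  4: c→4  d→1  [deg 2]
trace reaching 1: a·c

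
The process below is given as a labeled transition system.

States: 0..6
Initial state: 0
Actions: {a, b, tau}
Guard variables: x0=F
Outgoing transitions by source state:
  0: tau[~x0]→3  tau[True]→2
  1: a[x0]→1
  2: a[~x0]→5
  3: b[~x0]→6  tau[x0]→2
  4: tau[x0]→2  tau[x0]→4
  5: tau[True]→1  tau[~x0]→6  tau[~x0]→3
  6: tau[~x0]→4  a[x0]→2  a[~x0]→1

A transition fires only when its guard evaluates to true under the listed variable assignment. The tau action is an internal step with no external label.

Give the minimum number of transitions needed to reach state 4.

BFS to 4:
  L0 = {0}
  L1 = {2,3}
  L2 = {5,6}
  L3 = {1,4}
depth(4)=3, e.g. tau·b·tau

Answer: 3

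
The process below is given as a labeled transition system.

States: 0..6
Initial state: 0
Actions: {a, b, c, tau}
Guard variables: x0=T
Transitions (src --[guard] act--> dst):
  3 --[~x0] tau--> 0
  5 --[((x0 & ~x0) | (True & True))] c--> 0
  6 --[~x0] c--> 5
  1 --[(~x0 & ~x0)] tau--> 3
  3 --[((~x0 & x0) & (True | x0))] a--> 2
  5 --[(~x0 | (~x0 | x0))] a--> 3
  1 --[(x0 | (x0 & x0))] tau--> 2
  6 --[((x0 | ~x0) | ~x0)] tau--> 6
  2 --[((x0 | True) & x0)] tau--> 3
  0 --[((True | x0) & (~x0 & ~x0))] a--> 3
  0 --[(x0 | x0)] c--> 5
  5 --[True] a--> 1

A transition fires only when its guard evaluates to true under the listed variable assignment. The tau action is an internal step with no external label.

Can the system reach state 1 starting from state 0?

After dropping false guards: 7 live edges.
depth 0: {0}
depth 1: {5}  now seen {0,5}
depth 2: {1,3}  now seen {0,1,3,5}
depth 3: {2}  now seen {0,1,2,3,5}
R = {0,1,2,3,5}
trace reaching 1: c·a

Answer: REACHABLE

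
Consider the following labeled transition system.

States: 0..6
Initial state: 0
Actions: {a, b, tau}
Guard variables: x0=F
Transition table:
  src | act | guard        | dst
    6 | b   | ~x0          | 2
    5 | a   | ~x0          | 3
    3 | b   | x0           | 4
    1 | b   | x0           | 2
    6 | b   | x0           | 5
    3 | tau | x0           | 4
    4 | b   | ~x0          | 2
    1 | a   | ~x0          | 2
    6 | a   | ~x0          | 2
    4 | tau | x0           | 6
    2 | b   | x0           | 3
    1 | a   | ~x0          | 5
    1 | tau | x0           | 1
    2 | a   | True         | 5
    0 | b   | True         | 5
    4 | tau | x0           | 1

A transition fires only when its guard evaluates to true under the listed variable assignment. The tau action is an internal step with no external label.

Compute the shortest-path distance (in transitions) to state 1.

Answer: UNREACHABLE

Trace:
Layered search for 1:
  L0 = {0}
  L1 = {5}
  L2 = {3}
1 never appears.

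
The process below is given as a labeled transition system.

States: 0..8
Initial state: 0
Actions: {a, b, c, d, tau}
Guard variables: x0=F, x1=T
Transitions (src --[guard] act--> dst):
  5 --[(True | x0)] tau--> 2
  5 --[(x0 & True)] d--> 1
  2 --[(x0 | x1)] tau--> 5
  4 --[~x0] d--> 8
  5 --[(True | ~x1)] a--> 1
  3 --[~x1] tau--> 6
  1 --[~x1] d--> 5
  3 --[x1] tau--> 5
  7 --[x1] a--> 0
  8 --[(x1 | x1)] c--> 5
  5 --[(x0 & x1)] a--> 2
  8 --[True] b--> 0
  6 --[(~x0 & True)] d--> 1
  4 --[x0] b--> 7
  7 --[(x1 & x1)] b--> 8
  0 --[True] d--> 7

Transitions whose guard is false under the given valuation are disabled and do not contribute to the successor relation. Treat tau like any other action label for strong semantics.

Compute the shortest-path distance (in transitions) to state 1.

Answer: 4

Analysis:
BFS to 1:
  depth 0: {0}
  depth 1: {7}
  depth 2: {8}
  depth 3: {5}
  depth 4: {1,2}
depth(1)=4, e.g. d·b·c·a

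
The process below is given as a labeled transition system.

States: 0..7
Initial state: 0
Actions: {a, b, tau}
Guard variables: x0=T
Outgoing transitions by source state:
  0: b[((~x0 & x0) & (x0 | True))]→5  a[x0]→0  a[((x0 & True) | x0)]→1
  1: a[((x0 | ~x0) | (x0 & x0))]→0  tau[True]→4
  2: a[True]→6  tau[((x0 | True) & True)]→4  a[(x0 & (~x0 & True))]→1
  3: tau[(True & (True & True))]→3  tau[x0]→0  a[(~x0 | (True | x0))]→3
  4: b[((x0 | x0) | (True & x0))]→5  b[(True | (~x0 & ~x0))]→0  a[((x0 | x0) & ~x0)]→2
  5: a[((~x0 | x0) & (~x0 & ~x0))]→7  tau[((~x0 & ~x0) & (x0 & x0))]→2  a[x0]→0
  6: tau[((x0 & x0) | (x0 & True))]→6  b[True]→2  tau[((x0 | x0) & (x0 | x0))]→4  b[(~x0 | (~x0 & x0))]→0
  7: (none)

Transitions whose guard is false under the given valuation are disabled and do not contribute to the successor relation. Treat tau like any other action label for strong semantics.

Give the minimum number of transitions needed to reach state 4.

Answer: 2

Working:
Layered search for 4:
  L0 = {0}
  L1 = {1}
  L2 = {4}
4 enters at depth 2; path a·tau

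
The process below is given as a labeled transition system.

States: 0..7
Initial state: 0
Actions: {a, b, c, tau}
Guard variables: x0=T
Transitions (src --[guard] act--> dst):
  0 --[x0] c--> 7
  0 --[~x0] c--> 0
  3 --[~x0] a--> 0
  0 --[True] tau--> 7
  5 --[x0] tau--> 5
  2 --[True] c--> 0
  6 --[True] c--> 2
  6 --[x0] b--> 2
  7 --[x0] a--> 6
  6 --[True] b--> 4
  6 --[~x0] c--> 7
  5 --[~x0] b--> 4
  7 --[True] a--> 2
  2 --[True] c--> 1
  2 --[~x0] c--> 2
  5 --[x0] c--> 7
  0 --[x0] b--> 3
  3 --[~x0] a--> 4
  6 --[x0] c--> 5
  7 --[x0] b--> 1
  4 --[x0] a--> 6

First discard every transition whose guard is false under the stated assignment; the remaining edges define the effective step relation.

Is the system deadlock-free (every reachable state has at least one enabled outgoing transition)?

Answer: DEADLOCK at state 1

Trace:
Reach set: {0,1,2,3,4,5,6,7}
  0: b→3  c→7  tau→7  [3 exit(s)]
  1: ∅  [STUCK]
  2: c→0  c→1  [2 exit(s)]
  3: ∅  [STUCK]
  4: a→6  [1 exit(s)]
  5: c→7  tau→5  [2 exit(s)]
  6: b→2  b→4  c→2  c→5  [4 exit(s)]
  7: a→2  a→6  b→1  [3 exit(s)]
witness 1: c·b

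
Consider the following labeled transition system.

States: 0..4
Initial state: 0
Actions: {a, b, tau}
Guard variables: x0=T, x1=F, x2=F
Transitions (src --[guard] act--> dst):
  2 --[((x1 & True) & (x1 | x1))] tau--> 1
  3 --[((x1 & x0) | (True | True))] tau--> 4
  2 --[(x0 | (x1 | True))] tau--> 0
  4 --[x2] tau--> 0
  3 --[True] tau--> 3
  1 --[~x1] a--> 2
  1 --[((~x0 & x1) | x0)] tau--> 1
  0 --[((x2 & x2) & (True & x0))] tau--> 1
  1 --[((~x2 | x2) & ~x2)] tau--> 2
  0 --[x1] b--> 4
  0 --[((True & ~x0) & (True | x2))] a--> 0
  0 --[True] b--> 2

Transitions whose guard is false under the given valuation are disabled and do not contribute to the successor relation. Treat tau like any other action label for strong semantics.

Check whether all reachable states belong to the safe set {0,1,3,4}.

Answer: INVARIANT VIOLATED at state 2

Working:
Allowed set {0,1,3,4}
R = {0,2}
  0: safe
  2: outside
counterexample path to 2: b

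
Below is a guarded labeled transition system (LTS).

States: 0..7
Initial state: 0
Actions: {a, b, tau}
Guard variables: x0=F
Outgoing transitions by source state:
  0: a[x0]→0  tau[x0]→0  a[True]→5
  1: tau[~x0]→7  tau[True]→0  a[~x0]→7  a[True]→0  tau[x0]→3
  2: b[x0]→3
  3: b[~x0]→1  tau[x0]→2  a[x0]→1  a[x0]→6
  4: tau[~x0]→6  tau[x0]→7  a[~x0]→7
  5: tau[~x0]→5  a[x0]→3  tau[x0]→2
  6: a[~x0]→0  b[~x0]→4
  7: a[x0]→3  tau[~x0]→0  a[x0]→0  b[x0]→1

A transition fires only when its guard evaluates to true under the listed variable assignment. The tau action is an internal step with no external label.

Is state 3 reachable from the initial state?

Answer: UNREACHABLE

Working:
12 transition(s) survive guard evaluation.
Layer 0: {0}
Layer 1: {5}  cumulative {0,5}
R = {0,5}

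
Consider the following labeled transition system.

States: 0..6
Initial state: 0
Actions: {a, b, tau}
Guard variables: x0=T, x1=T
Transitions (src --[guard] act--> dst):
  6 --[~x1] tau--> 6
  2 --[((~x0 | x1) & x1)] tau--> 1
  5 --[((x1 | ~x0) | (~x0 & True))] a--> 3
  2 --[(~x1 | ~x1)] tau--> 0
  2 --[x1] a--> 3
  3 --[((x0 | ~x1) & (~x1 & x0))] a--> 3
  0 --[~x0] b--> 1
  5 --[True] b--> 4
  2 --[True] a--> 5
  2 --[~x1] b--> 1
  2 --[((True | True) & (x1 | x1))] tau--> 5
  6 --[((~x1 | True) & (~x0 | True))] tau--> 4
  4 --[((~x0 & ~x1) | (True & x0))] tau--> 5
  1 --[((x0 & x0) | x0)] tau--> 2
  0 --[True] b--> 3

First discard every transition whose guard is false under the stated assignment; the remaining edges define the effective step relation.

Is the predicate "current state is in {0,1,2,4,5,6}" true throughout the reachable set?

Allowed set {0,1,2,4,5,6}
Reachable = {0,3}
  0: safe
  3: ✗ unsafe
counterexample path to 3: b

Answer: INVARIANT VIOLATED at state 3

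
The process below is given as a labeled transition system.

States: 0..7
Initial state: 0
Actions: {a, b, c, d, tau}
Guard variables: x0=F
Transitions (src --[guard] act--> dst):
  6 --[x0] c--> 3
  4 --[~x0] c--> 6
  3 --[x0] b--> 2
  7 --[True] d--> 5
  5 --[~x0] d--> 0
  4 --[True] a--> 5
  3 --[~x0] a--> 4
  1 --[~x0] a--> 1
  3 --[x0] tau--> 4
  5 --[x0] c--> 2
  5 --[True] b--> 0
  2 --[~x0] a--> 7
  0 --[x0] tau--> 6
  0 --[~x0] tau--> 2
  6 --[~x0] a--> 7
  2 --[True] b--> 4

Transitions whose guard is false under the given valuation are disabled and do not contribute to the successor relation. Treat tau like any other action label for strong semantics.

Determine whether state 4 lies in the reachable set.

11 transition(s) survive guard evaluation.
Layer 0: {0}
Layer 1: {2}  now seen {0,2}
Layer 2: {4,7}  now seen {0,2,4,7}
Layer 3: {5,6}  now seen {0,2,4,5,6,7}
Reachable = {0,2,4,5,6,7}
Path to 4: tau·b

Answer: REACHABLE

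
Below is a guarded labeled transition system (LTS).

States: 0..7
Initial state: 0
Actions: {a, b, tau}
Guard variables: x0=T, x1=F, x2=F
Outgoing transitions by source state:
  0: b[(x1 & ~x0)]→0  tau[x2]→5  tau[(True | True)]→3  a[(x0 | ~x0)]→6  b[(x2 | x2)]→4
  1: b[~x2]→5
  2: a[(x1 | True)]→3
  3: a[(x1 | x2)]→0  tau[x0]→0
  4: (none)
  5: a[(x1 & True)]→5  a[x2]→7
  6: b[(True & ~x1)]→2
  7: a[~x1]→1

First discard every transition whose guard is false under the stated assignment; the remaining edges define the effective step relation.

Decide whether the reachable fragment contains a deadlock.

R = {0,2,3,6}
  0: a→6  tau→3  [2 out]
  2: a→3  [1 out]
  3: tau→0  [1 out]
  6: b→2  [1 out]

Answer: DEADLOCK-FREE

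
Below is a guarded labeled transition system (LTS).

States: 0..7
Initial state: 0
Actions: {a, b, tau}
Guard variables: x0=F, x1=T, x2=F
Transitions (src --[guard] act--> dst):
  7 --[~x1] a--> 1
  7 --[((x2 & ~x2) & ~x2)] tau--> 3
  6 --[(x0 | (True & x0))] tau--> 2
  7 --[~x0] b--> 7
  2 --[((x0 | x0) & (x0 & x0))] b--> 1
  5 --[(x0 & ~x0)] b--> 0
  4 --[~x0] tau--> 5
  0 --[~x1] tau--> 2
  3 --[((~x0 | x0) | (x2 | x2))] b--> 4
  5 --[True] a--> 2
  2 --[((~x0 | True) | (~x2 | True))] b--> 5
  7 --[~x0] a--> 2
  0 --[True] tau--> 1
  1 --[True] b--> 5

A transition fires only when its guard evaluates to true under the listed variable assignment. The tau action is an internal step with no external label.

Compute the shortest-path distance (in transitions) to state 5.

Answer: 2

Working:
Breadth-first toward 5:
  Layer 0: {0}
  Layer 1: {1}
  Layer 2: {5}
depth(5)=2, e.g. tau·b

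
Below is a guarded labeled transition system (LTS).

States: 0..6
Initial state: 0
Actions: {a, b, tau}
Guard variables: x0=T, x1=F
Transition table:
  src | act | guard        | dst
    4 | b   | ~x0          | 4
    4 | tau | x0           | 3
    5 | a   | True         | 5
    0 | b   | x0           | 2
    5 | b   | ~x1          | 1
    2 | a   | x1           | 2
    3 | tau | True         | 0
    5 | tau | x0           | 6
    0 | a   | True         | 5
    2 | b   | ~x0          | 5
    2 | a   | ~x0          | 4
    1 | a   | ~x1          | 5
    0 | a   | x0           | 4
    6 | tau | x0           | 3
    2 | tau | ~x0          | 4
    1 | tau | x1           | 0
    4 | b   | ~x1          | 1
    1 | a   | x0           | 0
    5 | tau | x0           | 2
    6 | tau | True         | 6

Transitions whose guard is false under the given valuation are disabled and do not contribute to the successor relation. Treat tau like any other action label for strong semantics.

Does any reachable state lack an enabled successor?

Reachable = {0,1,2,3,4,5,6}
  0: a→4  a→5  b→2  [3 exit(s)]
  1: a→0  a→5  [2 exit(s)]
  2: ∅  [deadlock]
  3: tau→0  [1 exit(s)]
  4: b→1  tau→3  [2 exit(s)]
  5: a→5  b→1  tau→2  tau→6  [4 exit(s)]
  6: tau→3  tau→6  [2 exit(s)]
witness 2: b

Answer: DEADLOCK at state 2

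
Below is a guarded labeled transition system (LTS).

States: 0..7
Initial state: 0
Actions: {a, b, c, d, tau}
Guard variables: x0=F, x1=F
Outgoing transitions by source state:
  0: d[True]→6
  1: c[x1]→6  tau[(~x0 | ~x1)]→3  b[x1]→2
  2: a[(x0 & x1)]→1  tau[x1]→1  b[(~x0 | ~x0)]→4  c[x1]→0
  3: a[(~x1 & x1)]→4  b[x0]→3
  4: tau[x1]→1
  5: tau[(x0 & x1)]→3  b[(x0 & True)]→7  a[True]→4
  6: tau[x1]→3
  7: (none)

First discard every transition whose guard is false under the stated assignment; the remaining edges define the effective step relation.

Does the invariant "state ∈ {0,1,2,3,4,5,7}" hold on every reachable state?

Allowed set {0,1,2,3,4,5,7}
Reachable = {0,6}
  0: safe
  6: VIOLATES
witness against invariant: d → 6

Answer: INVARIANT VIOLATED at state 6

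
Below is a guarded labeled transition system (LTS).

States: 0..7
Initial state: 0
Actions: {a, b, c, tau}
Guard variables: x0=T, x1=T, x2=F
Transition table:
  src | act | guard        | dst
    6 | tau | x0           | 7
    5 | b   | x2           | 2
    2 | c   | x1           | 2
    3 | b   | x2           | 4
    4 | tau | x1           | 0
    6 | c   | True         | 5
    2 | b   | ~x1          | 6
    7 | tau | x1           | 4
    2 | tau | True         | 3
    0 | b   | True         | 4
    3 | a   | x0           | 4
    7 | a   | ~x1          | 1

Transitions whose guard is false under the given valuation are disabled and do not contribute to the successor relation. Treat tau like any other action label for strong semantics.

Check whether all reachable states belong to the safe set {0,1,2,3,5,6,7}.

Answer: INVARIANT VIOLATED at state 4

Analysis:
Inv-set: {0,1,2,3,5,6,7}
R = {0,4}
  0: ok
  4: VIOLATES
witness against invariant: b → 4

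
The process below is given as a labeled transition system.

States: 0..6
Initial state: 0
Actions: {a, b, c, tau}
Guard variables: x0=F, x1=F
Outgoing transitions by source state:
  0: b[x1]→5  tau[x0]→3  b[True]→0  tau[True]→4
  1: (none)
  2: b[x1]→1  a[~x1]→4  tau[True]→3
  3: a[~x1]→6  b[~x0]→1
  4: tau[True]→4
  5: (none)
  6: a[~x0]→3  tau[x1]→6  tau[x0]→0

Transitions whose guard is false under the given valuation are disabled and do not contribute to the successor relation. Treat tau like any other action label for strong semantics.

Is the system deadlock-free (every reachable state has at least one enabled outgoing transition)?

R = {0,4}
  0: b→0  tau→4  [2 exit(s)]
  4: tau→4  [1 exit(s)]

Answer: DEADLOCK-FREE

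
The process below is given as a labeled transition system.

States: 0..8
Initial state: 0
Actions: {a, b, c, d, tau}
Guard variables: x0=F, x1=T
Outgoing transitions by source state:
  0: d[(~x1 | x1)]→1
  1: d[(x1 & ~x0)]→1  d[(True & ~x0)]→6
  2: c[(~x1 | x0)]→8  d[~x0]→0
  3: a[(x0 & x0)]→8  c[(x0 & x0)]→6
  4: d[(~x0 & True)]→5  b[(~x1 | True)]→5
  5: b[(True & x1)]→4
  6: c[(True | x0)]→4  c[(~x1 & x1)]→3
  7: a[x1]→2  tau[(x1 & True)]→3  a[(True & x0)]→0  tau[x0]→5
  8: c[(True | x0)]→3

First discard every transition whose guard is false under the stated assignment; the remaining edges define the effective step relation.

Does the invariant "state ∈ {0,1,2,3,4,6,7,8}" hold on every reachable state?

Answer: INVARIANT VIOLATED at state 5

Analysis:
Inv-set: {0,1,2,3,4,6,7,8}
R = {0,1,4,5,6}
  0: ✓
  1: ✓
  4: ✓
  5: VIOLATES
  6: ✓
witness against invariant: d·d·c·d → 5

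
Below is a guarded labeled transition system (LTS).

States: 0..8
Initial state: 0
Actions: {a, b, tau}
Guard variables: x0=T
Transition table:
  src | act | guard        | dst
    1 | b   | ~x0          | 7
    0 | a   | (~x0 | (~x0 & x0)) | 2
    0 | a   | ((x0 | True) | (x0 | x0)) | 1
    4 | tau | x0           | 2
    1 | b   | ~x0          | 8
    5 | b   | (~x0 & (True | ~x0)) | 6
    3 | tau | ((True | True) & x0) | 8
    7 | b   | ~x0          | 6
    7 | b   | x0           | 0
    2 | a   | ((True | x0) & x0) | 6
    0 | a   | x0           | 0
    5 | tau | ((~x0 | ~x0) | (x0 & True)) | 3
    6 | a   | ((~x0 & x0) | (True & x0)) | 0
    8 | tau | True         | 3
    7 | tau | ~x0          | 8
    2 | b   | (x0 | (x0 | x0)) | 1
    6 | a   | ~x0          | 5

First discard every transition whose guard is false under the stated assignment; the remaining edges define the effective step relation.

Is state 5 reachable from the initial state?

After dropping false guards: 10 live edges.
L0 = {0}
L1 = {1}  total {0,1}
Reach set: {0,1}

Answer: UNREACHABLE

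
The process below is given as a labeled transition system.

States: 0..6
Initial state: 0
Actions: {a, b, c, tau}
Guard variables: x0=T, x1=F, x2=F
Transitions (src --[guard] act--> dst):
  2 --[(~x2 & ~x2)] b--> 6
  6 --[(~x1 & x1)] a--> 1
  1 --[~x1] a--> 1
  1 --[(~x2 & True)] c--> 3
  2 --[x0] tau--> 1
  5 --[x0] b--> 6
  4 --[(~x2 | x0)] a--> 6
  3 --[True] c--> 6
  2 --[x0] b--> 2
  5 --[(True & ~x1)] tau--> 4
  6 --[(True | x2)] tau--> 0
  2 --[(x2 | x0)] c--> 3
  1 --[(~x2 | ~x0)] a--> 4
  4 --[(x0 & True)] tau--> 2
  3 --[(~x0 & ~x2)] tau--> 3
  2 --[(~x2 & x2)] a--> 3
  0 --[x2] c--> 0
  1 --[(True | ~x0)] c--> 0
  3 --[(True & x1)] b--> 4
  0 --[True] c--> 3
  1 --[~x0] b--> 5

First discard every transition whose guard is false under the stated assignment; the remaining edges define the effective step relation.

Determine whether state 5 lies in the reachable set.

15 transition(s) survive guard evaluation.
depth 0: {0}
depth 1: {3}  now seen {0,3}
depth 2: {6}  now seen {0,3,6}
Reachable = {0,3,6}

Answer: UNREACHABLE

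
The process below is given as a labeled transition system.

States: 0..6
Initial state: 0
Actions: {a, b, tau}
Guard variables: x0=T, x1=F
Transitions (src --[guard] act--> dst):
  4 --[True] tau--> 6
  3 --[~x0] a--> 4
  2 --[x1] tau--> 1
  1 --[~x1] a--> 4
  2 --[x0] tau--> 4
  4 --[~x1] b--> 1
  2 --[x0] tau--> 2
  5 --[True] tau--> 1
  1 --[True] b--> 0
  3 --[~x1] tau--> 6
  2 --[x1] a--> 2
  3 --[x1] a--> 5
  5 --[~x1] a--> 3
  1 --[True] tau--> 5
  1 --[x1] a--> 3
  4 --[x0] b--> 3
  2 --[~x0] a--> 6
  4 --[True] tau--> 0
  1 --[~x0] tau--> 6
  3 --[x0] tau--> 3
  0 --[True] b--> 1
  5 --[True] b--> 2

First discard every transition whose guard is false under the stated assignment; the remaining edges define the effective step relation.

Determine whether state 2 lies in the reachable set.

After dropping false guards: 15 live edges.
Layer 0: {0}
Layer 1: {1}  cumulative {0,1}
Layer 2: {4,5}  cumulative {0,1,4,5}
Layer 3: {2,3,6}  cumulative {0,1,2,3,4,5,6}
Reachable = {0,1,2,3,4,5,6}
Path to 2: b·tau·b

Answer: REACHABLE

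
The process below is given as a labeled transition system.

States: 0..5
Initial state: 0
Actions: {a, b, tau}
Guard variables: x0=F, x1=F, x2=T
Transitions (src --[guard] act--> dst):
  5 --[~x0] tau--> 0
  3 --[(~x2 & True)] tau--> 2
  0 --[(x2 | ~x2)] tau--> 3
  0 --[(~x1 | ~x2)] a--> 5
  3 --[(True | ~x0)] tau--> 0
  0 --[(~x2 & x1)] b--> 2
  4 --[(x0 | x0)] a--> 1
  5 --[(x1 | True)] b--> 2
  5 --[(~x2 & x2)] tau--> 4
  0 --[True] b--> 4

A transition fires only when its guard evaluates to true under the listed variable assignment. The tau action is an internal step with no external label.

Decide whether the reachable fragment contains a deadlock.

Answer: DEADLOCK at state 2

Analysis:
Reachable = {0,2,3,4,5}
  0: a→5  b→4  tau→3  [deg 3]
  2: ∅  [STUCK]
  3: tau→0  [deg 1]
  4: ∅  [STUCK]
  5: b→2  tau→0  [deg 2]
Path to 2: a·b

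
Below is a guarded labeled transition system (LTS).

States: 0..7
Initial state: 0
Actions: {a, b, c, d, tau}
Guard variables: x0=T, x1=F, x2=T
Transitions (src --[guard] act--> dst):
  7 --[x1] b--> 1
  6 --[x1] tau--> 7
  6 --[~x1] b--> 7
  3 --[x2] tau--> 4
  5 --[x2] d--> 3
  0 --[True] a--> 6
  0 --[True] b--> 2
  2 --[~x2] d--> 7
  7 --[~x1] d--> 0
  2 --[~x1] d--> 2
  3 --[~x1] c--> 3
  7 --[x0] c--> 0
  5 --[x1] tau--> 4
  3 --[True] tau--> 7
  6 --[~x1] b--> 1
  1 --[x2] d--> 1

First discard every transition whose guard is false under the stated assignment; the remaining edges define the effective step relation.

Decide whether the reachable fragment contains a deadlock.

Answer: DEADLOCK-FREE

Working:
R = {0,1,2,6,7}
  0: a→6  b→2  [2 out]
  1: d→1  [1 out]
  2: d→2  [1 out]
  6: b→1  b→7  [2 out]
  7: c→0  d→0  [2 out]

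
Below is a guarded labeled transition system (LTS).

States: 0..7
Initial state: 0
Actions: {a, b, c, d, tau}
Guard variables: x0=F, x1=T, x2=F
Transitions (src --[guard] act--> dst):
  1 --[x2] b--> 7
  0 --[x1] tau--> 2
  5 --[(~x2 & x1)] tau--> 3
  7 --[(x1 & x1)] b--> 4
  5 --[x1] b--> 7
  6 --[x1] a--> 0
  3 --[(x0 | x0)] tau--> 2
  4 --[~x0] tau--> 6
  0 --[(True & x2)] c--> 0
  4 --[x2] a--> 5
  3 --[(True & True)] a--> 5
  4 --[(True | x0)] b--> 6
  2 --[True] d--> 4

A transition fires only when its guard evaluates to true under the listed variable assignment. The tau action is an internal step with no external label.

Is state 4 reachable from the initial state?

9 transition(s) survive guard evaluation.
depth 0: {0}
depth 1: {2}  cumulative {0,2}
depth 2: {4}  cumulative {0,2,4}
depth 3: {6}  cumulative {0,2,4,6}
R = {0,2,4,6}
trace reaching 4: tau·d

Answer: REACHABLE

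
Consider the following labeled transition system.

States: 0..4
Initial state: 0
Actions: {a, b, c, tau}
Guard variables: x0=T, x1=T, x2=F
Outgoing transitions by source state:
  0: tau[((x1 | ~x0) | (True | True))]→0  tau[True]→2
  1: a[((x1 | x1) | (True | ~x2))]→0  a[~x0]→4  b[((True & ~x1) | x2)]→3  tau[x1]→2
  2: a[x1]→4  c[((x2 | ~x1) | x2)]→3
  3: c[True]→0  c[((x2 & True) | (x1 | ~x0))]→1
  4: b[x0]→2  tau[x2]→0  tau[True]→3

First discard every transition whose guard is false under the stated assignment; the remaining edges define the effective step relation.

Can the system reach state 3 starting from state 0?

Answer: REACHABLE

Trace:
Guard filter leaves 9 enabled edge(s).
Layer 0: {0}
Layer 1: {2}  cumulative {0,2}
Layer 2: {4}  cumulative {0,2,4}
Layer 3: {3}  cumulative {0,2,3,4}
Layer 4: {1}  cumulative {0,1,2,3,4}
R = {0,1,2,3,4}
trace reaching 3: tau·a·tau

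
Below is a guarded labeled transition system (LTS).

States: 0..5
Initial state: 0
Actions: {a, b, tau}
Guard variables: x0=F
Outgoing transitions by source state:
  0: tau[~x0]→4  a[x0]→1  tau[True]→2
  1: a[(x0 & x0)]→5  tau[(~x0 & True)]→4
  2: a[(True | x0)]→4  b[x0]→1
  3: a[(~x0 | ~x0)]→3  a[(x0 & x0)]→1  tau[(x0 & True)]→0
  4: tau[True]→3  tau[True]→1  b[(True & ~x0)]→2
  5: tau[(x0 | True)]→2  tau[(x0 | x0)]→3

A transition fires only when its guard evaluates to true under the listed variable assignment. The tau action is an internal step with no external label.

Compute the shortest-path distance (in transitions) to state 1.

Answer: 2

Analysis:
BFS to 1:
  L0 = {0}
  L1 = {2,4}
  L2 = {1,3}
1 enters at depth 2; path tau·tau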